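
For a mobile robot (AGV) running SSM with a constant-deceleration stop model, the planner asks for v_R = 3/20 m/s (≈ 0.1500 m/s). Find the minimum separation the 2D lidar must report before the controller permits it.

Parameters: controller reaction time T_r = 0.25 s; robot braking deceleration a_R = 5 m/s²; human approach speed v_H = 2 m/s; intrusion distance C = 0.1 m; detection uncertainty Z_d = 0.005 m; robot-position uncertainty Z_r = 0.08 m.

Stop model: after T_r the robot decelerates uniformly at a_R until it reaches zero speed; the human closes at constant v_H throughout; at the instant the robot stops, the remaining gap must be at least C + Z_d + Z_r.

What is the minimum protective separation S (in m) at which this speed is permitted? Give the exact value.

S_min = 3139/4000 m = 0.7847 m

stop time T_s = (3/20)/5 = 0.0300 s
robot in T_r: 0.1500·0.2500 = 0.0375 m
braking distance = 0.1500²/(2·5.0000) = 0.0022 m
human over T_r+T_s: 2.0000·(0.2500+0.0300) = 0.5600 m
C+Z_d+Z_r = 0.1000+0.0050+0.0800 = 0.1850 m
S_min ≈ 0.0375+0.0022+0.5600+0.1850  ⇒  S_min = 3139/4000 m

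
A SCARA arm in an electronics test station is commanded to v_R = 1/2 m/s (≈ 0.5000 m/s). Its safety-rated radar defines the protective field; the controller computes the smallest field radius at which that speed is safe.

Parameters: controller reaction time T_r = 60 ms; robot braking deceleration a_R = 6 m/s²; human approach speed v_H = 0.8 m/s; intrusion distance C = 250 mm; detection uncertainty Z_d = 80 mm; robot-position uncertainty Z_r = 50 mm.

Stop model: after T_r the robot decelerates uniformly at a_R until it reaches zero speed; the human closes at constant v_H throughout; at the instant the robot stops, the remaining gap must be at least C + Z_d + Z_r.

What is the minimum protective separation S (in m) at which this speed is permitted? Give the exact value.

S_min = 1091/2000 m = 0.5455 m

stop time T_s = (1/2)/6 = 0.0833 s
robot covers v_R·T_r = 0.5000·0.0600 = 0.0300 m before braking
robot covers 0.5000·0.0833 − ½·6.0000·0.0833² = 0.0208 m while stopping
human closes 0.8000·0.1433 = 0.1147 m
margins: 0.2500+0.0800+0.0500 = 0.3800 m
S_min ≈ 0.0300+0.0208+0.1147+0.3800  ⇒  S_min = 1091/2000 m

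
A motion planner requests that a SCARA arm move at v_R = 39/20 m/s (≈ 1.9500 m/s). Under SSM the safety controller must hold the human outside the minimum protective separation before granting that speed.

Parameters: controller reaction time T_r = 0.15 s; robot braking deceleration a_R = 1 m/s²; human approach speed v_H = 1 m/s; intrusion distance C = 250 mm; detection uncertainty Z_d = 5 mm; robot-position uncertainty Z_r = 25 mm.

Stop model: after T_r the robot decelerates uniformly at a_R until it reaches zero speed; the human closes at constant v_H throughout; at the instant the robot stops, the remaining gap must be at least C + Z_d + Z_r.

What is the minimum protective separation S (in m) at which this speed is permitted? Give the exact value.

S_min = 3659/800 m = 4.5738 m

T_s = v_R/a_R = (39/20)/1 = 1.9500 s
robot covers v_R·T_r = 1.9500·0.1500 = 0.2925 m before braking
robot covers 1.9500·1.9500 − ½·1.0000·1.9500² = 1.9013 m while stopping
person approaches 1.0000·(0.1500+1.9500) = 2.1000 m
residual clearance needed = 0.2500+0.0050+0.0250 = 0.2800 m
S_min ≈ 0.2925+1.9013+2.1000+0.2800  ⇒  S_min = 3659/800 m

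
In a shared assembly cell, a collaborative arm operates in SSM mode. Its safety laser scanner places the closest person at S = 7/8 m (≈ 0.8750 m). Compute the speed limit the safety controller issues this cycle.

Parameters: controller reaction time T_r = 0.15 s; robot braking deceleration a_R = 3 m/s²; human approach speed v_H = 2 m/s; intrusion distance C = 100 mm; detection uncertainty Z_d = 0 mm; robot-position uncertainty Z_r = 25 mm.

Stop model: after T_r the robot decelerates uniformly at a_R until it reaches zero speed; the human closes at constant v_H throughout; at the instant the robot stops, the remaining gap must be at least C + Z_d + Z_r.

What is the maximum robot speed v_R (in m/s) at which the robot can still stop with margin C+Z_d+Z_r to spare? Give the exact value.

v_R_max = 1/2 m/s = 0.5000 m/s

collect terms ⇒ (1/6)·v_R² + (49/60)·v_R + (-9/20) = 0
  disc = (49/60)² − 4·(1/6)·(-9/20) = 3481/3600 ; √disc = 59/60
  v_R = (−(49/60) + 59/60) / (2·(1/6)) = 1/2 m/s
check:
braking lasts T_s = (1/2)/3 = 0.1667 s
reaction-phase robot travel = 0.5000·0.1500 = 0.0750 m
robot under decel: 0.5000²/(2·3.0000) = 0.0417 m
human over T_r+T_s: 2.0000·(0.1500+0.1667) = 0.6333 m
C+Z_d+Z_r = 0.1000+0.0000+0.0250 = 0.1250 m
sum ≈ 0.0750+0.0417+0.6333+0.1250 ≈ 0.8750 m = S ✓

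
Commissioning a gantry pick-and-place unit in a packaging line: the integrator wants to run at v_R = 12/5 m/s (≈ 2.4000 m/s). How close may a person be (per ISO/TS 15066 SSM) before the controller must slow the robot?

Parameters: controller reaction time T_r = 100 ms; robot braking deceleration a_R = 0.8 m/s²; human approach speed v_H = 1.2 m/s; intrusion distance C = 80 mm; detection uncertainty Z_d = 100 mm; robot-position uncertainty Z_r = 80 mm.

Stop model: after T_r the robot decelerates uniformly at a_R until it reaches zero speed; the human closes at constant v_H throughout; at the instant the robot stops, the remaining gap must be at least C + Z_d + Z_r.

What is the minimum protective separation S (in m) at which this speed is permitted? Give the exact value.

stop time T_s = (12/5)/(4/5) = 3.0000 s
robot in T_r: 2.4000·0.1000 = 0.2400 m
robot covers 2.4000·3.0000 − ½·0.8000·3.0000² = 3.6000 m while stopping
person approaches 1.2000·(0.1000+3.0000) = 3.7200 m
residual clearance needed = 0.0800+0.1000+0.0800 = 0.2600 m
S_min ≈ 0.2400+3.6000+3.7200+0.2600  ⇒  S_min = 391/50 m

S_min = 391/50 m = 7.8200 m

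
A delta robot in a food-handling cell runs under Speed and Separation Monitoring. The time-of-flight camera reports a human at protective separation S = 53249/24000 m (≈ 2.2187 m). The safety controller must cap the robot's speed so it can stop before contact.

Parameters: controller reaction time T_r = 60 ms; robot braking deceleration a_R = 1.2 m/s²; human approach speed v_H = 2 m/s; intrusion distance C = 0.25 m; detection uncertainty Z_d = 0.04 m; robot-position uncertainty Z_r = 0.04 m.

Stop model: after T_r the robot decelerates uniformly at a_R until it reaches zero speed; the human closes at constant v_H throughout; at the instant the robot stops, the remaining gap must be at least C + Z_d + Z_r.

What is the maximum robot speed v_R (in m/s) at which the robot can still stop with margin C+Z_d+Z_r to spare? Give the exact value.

v_R_max = 17/20 m/s = 0.8500 m/s

quadratic (5/12)·v² + (259/150)·v + (-42449/24000) = 0
  disc = (259/150)² − 4·(5/12)·(-42449/24000) = 237169/40000 ; √disc = 487/200
  v_R = (−(259/150) + 487/200) / (2·(5/12)) = 17/20 m/s
check:
braking lasts T_s = (17/20)/(6/5) = 0.7083 s
reaction-phase robot travel = 0.8500·0.0600 = 0.0510 m
robot under decel: 0.8500²/(2·1.2000) = 0.3010 m
human closes 2.0000·0.7683 = 1.5367 m
margins: 0.2500+0.0400+0.0400 = 0.3300 m
sum ≈ 0.0510+0.3010+1.5367+0.3300 ≈ 2.2187 m = S ✓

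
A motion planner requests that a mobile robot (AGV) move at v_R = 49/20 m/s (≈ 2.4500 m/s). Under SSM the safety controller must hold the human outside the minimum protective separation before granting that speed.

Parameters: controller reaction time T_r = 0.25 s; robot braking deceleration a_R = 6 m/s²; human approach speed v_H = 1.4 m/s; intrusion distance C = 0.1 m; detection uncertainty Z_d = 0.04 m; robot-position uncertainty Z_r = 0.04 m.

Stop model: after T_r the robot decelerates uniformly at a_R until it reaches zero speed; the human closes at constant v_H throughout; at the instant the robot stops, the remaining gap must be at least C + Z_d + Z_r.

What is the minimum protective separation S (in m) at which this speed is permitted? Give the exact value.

braking lasts T_s = (49/20)/6 = 0.4083 s
reaction-phase robot travel = 2.4500·0.2500 = 0.6125 m
robot under decel: 2.4500²/(2·6.0000) = 0.5002 m
person approaches 1.4000·(0.2500+0.4083) = 0.9217 m
margins: 0.1000+0.0400+0.0400 = 0.1800 m
S_min ≈ 0.6125+0.5002+0.9217+0.1800  ⇒  S_min = 3543/1600 m

S_min = 3543/1600 m = 2.2144 m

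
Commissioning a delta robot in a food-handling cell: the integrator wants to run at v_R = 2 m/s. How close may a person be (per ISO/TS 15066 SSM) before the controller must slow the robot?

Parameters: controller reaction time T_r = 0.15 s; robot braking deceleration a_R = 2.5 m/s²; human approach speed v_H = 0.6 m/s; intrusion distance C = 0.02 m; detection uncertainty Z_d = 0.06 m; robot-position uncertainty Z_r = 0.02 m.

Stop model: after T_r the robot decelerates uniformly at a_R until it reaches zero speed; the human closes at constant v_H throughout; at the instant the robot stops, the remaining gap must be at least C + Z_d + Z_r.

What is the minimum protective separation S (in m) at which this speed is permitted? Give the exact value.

stop time T_s = 2/(5/2) = 0.8000 s
robot covers v_R·T_r = 2.0000·0.1500 = 0.3000 m before braking
braking distance = 2.0000²/(2·2.5000) = 0.8000 m
human closes 0.6000·0.9500 = 0.5700 m
margins: 0.0200+0.0600+0.0200 = 0.1000 m
S_min ≈ 0.3000+0.8000+0.5700+0.1000  ⇒  S_min = 177/100 m

S_min = 177/100 m = 1.7700 m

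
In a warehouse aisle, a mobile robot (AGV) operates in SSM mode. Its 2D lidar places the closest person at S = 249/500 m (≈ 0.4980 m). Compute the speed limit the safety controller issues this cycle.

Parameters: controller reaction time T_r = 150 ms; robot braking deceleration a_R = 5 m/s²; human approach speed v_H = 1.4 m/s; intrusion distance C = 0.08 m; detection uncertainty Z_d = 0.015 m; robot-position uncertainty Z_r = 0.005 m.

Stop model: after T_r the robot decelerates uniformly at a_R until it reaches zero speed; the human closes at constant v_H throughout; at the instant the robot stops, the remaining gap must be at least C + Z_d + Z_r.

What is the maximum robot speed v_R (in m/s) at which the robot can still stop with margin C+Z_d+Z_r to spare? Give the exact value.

v_R_max = 2/5 m/s = 0.4000 m/s

at the boundary: (1/10)·v² + (43/100)·v + (-47/250) = 0
  disc = (43/100)² − 4·(1/10)·(-47/250) = 2601/10000 ; √disc = 51/100
  v_R = (−(43/100) + 51/100) / (2·(1/10)) = 2/5 m/s
check:
braking lasts T_s = (2/5)/5 = 0.0800 s
reaction-phase robot travel = 0.4000·0.1500 = 0.0600 m
robot under decel: 0.4000²/(2·5.0000) = 0.0160 m
human closes 1.4000·0.2300 = 0.3220 m
residual clearance needed = 0.0800+0.0150+0.0050 = 0.1000 m
sum ≈ 0.0600+0.0160+0.3220+0.1000 ≈ 0.4980 m = S ✓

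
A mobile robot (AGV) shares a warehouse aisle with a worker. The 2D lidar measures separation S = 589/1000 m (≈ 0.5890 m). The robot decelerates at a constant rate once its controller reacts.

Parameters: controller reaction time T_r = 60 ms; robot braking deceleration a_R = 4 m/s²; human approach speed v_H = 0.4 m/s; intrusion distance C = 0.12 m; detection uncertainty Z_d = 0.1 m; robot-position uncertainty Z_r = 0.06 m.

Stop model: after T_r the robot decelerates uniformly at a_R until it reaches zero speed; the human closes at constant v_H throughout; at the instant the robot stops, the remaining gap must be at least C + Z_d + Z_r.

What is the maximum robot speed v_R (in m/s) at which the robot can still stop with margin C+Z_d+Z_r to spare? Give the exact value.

quadratic (1/8)·v² + (4/25)·v + (-57/200) = 0
  disc = (4/25)² − 4·(1/8)·(-57/200) = 1681/10000 ; √disc = 41/100
  v_R = (−(4/25) + 41/100) / (2·(1/8)) = 1 m/s
check:
stop time T_s = 1/4 = 0.2500 s
reaction-phase robot travel = 1.0000·0.0600 = 0.0600 m
robot under decel: 1.0000²/(2·4.0000) = 0.1250 m
person approaches 0.4000·(0.0600+0.2500) = 0.1240 m
residual clearance needed = 0.1200+0.1000+0.0600 = 0.2800 m
sum ≈ 0.0600+0.1250+0.1240+0.2800 ≈ 0.5890 m = S ✓

v_R_max = 1 m/s = 1.0000 m/s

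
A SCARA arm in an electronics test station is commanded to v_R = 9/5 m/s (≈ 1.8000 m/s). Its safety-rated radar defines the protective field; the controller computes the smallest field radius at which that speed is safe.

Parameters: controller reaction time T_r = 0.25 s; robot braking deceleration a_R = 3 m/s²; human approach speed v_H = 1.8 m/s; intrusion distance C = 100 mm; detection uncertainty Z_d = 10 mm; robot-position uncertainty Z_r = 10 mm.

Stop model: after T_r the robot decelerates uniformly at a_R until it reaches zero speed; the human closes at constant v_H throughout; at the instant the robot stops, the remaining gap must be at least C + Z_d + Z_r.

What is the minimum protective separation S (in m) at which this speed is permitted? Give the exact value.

T_s = v_R/a_R = (9/5)/3 = 0.6000 s
robot covers v_R·T_r = 1.8000·0.2500 = 0.4500 m before braking
robot under decel: 1.8000²/(2·3.0000) = 0.5400 m
human over T_r+T_s: 1.8000·(0.2500+0.6000) = 1.5300 m
C+Z_d+Z_r = 0.1000+0.0100+0.0100 = 0.1200 m
S_min ≈ 0.4500+0.5400+1.5300+0.1200  ⇒  S_min = 66/25 m

S_min = 66/25 m = 2.6400 m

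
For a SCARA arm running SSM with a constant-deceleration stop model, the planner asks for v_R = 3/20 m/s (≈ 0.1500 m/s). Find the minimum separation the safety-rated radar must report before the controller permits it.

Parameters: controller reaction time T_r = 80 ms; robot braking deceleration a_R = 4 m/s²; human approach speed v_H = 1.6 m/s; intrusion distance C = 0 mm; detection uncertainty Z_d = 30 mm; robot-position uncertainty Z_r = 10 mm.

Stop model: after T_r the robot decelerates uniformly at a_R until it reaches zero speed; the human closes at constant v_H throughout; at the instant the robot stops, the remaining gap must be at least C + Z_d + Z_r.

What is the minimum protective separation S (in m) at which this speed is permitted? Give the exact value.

S_min = 777/3200 m = 0.2428 m

stop time T_s = (3/20)/4 = 0.0375 s
robot covers v_R·T_r = 0.1500·0.0800 = 0.0120 m before braking
robot under decel: 0.1500²/(2·4.0000) = 0.0028 m
human over T_r+T_s: 1.6000·(0.0800+0.0375) = 0.1880 m
margins: 0.0000+0.0300+0.0100 = 0.0400 m
S_min ≈ 0.0120+0.0028+0.1880+0.0400  ⇒  S_min = 777/3200 m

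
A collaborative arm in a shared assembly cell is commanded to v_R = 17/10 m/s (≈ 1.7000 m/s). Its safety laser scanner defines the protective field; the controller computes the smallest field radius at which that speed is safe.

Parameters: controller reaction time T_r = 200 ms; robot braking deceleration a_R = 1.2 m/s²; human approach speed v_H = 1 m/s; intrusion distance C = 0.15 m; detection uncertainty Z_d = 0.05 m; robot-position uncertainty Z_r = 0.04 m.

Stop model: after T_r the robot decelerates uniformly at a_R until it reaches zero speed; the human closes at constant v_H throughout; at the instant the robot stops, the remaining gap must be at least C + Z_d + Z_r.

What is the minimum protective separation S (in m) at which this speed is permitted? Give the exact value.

S_min = 4081/1200 m = 3.4008 m

T_s = v_R/a_R = (17/10)/(6/5) = 1.4167 s
robot in T_r: 1.7000·0.2000 = 0.3400 m
robot covers 1.7000·1.4167 − ½·1.2000·1.4167² = 1.2042 m while stopping
human over T_r+T_s: 1.0000·(0.2000+1.4167) = 1.6167 m
residual clearance needed = 0.1500+0.0500+0.0400 = 0.2400 m
S_min ≈ 0.3400+1.2042+1.6167+0.2400  ⇒  S_min = 4081/1200 m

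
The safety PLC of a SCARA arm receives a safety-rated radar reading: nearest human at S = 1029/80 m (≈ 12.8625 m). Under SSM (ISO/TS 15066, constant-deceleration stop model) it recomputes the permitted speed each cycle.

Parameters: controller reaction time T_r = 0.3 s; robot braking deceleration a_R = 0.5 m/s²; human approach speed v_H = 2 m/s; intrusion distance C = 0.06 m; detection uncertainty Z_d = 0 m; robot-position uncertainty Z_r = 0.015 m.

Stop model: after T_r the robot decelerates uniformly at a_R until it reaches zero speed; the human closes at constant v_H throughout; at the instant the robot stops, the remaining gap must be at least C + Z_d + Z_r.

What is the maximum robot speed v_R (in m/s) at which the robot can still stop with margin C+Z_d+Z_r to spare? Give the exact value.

quadratic (1)·v² + (43/10)·v + (-195/16) = 0
  disc = (43/10)² − 4·(1)·(-195/16) = 1681/25 ; √disc = 41/5
  v_R = (−(43/10) + 41/5) / (2·(1)) = 39/20 m/s
check:
T_s = v_R/a_R = (39/20)/(1/2) = 3.9000 s
reaction-phase robot travel = 1.9500·0.3000 = 0.5850 m
robot under decel: 1.9500²/(2·0.5000) = 3.8025 m
person approaches 2.0000·(0.3000+3.9000) = 8.4000 m
residual clearance needed = 0.0600+0.0000+0.0150 = 0.0750 m
sum ≈ 0.5850+3.8025+8.4000+0.0750 ≈ 12.8625 m = S ✓

v_R_max = 39/20 m/s = 1.9500 m/s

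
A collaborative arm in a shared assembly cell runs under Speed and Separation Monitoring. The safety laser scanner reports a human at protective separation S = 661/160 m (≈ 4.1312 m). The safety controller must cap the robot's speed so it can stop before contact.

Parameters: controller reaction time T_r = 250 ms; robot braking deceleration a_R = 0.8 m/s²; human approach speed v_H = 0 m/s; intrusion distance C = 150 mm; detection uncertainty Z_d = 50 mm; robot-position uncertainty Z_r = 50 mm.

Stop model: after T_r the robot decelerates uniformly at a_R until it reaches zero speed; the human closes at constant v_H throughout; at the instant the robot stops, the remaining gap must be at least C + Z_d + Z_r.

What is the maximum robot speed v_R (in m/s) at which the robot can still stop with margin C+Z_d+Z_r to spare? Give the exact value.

v_R_max = 23/10 m/s = 2.3000 m/s

quadratic (5/8)·v² + (1/4)·v + (-621/160) = 0
  disc = (1/4)² − 4·(5/8)·(-621/160) = 625/64 ; √disc = 25/8
  v_R = (−(1/4) + 25/8) / (2·(5/8)) = 23/10 m/s
check:
T_s = v_R/a_R = (23/10)/(4/5) = 2.8750 s
robot covers v_R·T_r = 2.3000·0.2500 = 0.5750 m before braking
robot under decel: 2.3000²/(2·0.8000) = 3.3062 m
human closes 0.0000·3.1250 = 0.0000 m
margins: 0.1500+0.0500+0.0500 = 0.2500 m
sum ≈ 0.5750+3.3062+0.0000+0.2500 ≈ 4.1312 m = S ✓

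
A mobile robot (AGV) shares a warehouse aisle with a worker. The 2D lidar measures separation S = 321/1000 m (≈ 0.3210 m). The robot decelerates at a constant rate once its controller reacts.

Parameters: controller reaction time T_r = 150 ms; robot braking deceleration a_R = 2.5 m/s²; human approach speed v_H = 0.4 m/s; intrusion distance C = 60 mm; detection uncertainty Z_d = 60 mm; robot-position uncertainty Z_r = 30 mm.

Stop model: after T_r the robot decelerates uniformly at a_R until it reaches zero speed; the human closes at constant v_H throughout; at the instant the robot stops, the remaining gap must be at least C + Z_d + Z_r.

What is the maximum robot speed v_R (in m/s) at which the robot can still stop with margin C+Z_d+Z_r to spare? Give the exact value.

quadratic (1/5)·v² + (31/100)·v + (-111/1000) = 0
  disc = (31/100)² − 4·(1/5)·(-111/1000) = 1849/10000 ; √disc = 43/100
  v_R = (−(31/100) + 43/100) / (2·(1/5)) = 3/10 m/s
check:
stop time T_s = (3/10)/(5/2) = 0.1200 s
robot in T_r: 0.3000·0.1500 = 0.0450 m
robot covers 0.3000·0.1200 − ½·2.5000·0.1200² = 0.0180 m while stopping
person approaches 0.4000·(0.1500+0.1200) = 0.1080 m
C+Z_d+Z_r = 0.0600+0.0600+0.0300 = 0.1500 m
sum ≈ 0.0450+0.0180+0.1080+0.1500 ≈ 0.3210 m = S ✓

v_R_max = 3/10 m/s = 0.3000 m/s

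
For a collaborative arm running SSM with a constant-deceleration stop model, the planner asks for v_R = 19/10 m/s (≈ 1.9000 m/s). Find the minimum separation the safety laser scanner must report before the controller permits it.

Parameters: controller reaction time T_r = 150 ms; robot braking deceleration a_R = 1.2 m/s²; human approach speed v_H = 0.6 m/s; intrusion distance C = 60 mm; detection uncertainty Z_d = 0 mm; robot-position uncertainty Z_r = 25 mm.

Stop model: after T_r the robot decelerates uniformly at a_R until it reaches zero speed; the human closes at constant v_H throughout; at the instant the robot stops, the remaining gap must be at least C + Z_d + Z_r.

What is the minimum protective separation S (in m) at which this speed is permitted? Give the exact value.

S_min = 3497/1200 m = 2.9142 m

stop time T_s = (19/10)/(6/5) = 1.5833 s
reaction-phase robot travel = 1.9000·0.1500 = 0.2850 m
braking distance = 1.9000²/(2·1.2000) = 1.5042 m
person approaches 0.6000·(0.1500+1.5833) = 1.0400 m
margins: 0.0600+0.0000+0.0250 = 0.0850 m
S_min ≈ 0.2850+1.5042+1.0400+0.0850  ⇒  S_min = 3497/1200 m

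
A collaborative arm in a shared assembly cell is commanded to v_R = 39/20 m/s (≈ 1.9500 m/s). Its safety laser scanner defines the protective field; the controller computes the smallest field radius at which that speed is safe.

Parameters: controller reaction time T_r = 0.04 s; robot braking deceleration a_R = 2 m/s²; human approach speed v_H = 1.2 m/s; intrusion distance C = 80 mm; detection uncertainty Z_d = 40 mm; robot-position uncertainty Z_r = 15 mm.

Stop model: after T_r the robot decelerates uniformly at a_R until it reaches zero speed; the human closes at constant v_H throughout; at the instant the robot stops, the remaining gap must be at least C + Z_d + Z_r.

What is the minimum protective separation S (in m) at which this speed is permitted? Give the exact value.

T_s = v_R/a_R = (39/20)/2 = 0.9750 s
robot in T_r: 1.9500·0.0400 = 0.0780 m
braking distance = 1.9500²/(2·2.0000) = 0.9506 m
human over T_r+T_s: 1.2000·(0.0400+0.9750) = 1.2180 m
margins: 0.0800+0.0400+0.0150 = 0.1350 m
S_min ≈ 0.0780+0.9506+1.2180+0.1350  ⇒  S_min = 19053/8000 m

S_min = 19053/8000 m = 2.3816 m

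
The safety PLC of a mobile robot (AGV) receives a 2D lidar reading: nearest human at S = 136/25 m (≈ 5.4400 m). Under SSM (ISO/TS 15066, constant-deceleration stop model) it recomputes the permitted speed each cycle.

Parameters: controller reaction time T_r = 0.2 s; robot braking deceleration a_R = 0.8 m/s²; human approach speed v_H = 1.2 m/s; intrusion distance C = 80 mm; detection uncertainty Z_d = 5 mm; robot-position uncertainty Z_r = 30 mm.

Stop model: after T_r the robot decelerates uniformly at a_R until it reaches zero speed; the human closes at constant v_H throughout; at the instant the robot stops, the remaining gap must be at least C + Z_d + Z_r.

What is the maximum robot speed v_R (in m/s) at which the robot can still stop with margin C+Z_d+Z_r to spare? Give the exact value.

v_R_max = 9/5 m/s = 1.8000 m/s

at the boundary: (5/8)·v² + (17/10)·v + (-1017/200) = 0
  disc = (17/10)² − 4·(5/8)·(-1017/200) = 6241/400 ; √disc = 79/20
  v_R = (−(17/10) + 79/20) / (2·(5/8)) = 9/5 m/s
check:
stop time T_s = (9/5)/(4/5) = 2.2500 s
robot in T_r: 1.8000·0.2000 = 0.3600 m
robot under decel: 1.8000²/(2·0.8000) = 2.0250 m
human over T_r+T_s: 1.2000·(0.2000+2.2500) = 2.9400 m
C+Z_d+Z_r = 0.0800+0.0050+0.0300 = 0.1150 m
sum ≈ 0.3600+2.0250+2.9400+0.1150 ≈ 5.4400 m = S ✓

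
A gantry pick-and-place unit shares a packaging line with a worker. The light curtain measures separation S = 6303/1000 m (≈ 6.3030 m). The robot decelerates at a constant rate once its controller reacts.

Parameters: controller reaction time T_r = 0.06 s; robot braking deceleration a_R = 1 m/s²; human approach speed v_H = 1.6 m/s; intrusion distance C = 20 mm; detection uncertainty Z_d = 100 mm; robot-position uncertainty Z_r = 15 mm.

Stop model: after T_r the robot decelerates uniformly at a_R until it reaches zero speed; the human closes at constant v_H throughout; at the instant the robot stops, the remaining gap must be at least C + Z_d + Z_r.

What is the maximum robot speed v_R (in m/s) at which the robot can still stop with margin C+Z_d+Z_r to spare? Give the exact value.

v_R_max = 11/5 m/s = 2.2000 m/s

at the boundary: (1/2)·v² + (83/50)·v + (-759/125) = 0
  disc = (83/50)² − 4·(1/2)·(-759/125) = 37249/2500 ; √disc = 193/50
  v_R = (−(83/50) + 193/50) / (2·(1/2)) = 11/5 m/s
check:
T_s = v_R/a_R = (11/5)/1 = 2.2000 s
robot in T_r: 2.2000·0.0600 = 0.1320 m
robot covers 2.2000·2.2000 − ½·1.0000·2.2000² = 2.4200 m while stopping
human over T_r+T_s: 1.6000·(0.0600+2.2000) = 3.6160 m
residual clearance needed = 0.0200+0.1000+0.0150 = 0.1350 m
sum ≈ 0.1320+2.4200+3.6160+0.1350 ≈ 6.3030 m = S ✓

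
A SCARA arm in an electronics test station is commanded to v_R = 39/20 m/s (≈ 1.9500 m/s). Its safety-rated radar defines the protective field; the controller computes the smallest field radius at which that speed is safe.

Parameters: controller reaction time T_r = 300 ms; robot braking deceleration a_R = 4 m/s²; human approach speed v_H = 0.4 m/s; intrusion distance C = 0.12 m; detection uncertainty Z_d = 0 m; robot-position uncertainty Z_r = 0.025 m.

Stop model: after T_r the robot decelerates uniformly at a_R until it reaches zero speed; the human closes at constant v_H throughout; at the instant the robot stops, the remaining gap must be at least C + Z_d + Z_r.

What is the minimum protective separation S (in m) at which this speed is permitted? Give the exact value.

S_min = 973/640 m = 1.5203 m

T_s = v_R/a_R = (39/20)/4 = 0.4875 s
robot covers v_R·T_r = 1.9500·0.3000 = 0.5850 m before braking
braking distance = 1.9500²/(2·4.0000) = 0.4753 m
person approaches 0.4000·(0.3000+0.4875) = 0.3150 m
C+Z_d+Z_r = 0.1200+0.0000+0.0250 = 0.1450 m
S_min ≈ 0.5850+0.4753+0.3150+0.1450  ⇒  S_min = 973/640 m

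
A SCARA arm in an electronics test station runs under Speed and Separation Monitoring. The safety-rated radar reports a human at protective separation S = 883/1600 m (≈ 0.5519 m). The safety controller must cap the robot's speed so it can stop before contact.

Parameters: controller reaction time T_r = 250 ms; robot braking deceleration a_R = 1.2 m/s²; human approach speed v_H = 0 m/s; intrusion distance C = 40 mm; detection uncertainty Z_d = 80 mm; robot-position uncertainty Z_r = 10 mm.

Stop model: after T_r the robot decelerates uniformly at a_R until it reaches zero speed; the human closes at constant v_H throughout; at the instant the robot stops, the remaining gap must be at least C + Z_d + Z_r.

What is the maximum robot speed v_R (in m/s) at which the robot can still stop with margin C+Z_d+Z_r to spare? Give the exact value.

v_R_max = 3/4 m/s = 0.7500 m/s

collect terms ⇒ (5/12)·v_R² + (1/4)·v_R + (-27/64) = 0
  disc = (1/4)² − 4·(5/12)·(-27/64) = 49/64 ; √disc = 7/8
  v_R = (−(1/4) + 7/8) / (2·(5/12)) = 3/4 m/s
check:
stop time T_s = (3/4)/(6/5) = 0.6250 s
robot covers v_R·T_r = 0.7500·0.2500 = 0.1875 m before braking
robot under decel: 0.7500²/(2·1.2000) = 0.2344 m
human over T_r+T_s: 0.0000·(0.2500+0.6250) = 0.0000 m
residual clearance needed = 0.0400+0.0800+0.0100 = 0.1300 m
sum ≈ 0.1875+0.2344+0.0000+0.1300 ≈ 0.5519 m = S ✓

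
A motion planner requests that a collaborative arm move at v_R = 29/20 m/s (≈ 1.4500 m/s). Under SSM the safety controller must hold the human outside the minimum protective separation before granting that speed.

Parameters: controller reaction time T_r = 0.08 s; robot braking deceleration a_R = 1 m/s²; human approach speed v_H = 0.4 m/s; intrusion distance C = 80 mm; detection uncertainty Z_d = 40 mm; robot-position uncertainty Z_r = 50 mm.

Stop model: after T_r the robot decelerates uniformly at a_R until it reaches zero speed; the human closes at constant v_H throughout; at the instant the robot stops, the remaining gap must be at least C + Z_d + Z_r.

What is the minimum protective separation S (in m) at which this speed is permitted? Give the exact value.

T_s = v_R/a_R = (29/20)/1 = 1.4500 s
reaction-phase robot travel = 1.4500·0.0800 = 0.1160 m
braking distance = 1.4500²/(2·1.0000) = 1.0513 m
human over T_r+T_s: 0.4000·(0.0800+1.4500) = 0.6120 m
C+Z_d+Z_r = 0.0800+0.0400+0.0500 = 0.1700 m
S_min ≈ 0.1160+1.0513+0.6120+0.1700  ⇒  S_min = 7797/4000 m

S_min = 7797/4000 m = 1.9492 m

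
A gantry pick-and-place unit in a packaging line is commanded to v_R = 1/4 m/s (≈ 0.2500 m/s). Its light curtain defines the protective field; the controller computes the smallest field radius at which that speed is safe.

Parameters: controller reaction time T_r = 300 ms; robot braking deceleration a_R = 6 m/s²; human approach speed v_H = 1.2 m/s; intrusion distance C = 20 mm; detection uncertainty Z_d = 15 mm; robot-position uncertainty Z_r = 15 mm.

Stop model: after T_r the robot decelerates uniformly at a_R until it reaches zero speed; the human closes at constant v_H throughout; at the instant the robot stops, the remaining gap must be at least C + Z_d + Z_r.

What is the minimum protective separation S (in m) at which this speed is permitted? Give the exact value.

T_s = v_R/a_R = (1/4)/6 = 0.0417 s
robot in T_r: 0.2500·0.3000 = 0.0750 m
braking distance = 0.2500²/(2·6.0000) = 0.0052 m
human closes 1.2000·0.3417 = 0.4100 m
C+Z_d+Z_r = 0.0200+0.0150+0.0150 = 0.0500 m
S_min ≈ 0.0750+0.0052+0.4100+0.0500  ⇒  S_min = 2593/4800 m

S_min = 2593/4800 m = 0.5402 m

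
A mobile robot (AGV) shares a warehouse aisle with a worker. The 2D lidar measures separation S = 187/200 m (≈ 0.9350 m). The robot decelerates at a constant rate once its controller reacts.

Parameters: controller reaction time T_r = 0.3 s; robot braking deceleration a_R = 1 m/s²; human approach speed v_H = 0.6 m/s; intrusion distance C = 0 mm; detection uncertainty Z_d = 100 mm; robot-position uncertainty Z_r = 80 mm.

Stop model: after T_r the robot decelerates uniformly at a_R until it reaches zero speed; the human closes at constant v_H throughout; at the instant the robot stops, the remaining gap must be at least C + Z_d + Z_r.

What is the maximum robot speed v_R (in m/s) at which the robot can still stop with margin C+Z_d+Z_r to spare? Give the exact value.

at the boundary: (1/2)·v² + (9/10)·v + (-23/40) = 0
  disc = (9/10)² − 4·(1/2)·(-23/40) = 49/25 ; √disc = 7/5
  v_R = (−(9/10) + 7/5) / (2·(1/2)) = 1/2 m/s
check:
stop time T_s = (1/2)/1 = 0.5000 s
reaction-phase robot travel = 0.5000·0.3000 = 0.1500 m
robot under decel: 0.5000²/(2·1.0000) = 0.1250 m
person approaches 0.6000·(0.3000+0.5000) = 0.4800 m
C+Z_d+Z_r = 0.0000+0.1000+0.0800 = 0.1800 m
sum ≈ 0.1500+0.1250+0.4800+0.1800 ≈ 0.9350 m = S ✓

v_R_max = 1/2 m/s = 0.5000 m/s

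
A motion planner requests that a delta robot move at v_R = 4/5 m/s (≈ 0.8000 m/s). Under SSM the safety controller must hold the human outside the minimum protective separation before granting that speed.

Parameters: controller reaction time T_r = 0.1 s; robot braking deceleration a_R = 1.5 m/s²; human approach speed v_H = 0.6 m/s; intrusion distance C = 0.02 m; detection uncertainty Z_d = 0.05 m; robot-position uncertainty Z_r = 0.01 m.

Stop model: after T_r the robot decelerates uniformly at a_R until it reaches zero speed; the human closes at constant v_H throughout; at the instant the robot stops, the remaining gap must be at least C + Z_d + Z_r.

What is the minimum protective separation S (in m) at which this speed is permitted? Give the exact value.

S_min = 113/150 m = 0.7533 m

braking lasts T_s = (4/5)/(3/2) = 0.5333 s
robot in T_r: 0.8000·0.1000 = 0.0800 m
braking distance = 0.8000²/(2·1.5000) = 0.2133 m
human closes 0.6000·0.6333 = 0.3800 m
residual clearance needed = 0.0200+0.0500+0.0100 = 0.0800 m
S_min ≈ 0.0800+0.2133+0.3800+0.0800  ⇒  S_min = 113/150 m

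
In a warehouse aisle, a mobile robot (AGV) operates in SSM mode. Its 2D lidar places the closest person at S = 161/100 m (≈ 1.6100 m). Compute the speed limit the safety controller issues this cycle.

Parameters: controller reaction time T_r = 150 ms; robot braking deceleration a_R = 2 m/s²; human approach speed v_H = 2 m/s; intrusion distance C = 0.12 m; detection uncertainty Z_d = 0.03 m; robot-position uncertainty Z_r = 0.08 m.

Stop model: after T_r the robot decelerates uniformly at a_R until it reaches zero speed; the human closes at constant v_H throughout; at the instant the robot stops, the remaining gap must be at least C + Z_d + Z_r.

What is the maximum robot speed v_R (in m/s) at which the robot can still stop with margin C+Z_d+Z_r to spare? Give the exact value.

collect terms ⇒ (1/4)·v_R² + (23/20)·v_R + (-27/25) = 0
  disc = (23/20)² − 4·(1/4)·(-27/25) = 961/400 ; √disc = 31/20
  v_R = (−(23/20) + 31/20) / (2·(1/4)) = 4/5 m/s
check:
T_s = v_R/a_R = (4/5)/2 = 0.4000 s
robot covers v_R·T_r = 0.8000·0.1500 = 0.1200 m before braking
robot covers 0.8000·0.4000 − ½·2.0000·0.4000² = 0.1600 m while stopping
person approaches 2.0000·(0.1500+0.4000) = 1.1000 m
C+Z_d+Z_r = 0.1200+0.0300+0.0800 = 0.2300 m
sum ≈ 0.1200+0.1600+1.1000+0.2300 ≈ 1.6100 m = S ✓

v_R_max = 4/5 m/s = 0.8000 m/s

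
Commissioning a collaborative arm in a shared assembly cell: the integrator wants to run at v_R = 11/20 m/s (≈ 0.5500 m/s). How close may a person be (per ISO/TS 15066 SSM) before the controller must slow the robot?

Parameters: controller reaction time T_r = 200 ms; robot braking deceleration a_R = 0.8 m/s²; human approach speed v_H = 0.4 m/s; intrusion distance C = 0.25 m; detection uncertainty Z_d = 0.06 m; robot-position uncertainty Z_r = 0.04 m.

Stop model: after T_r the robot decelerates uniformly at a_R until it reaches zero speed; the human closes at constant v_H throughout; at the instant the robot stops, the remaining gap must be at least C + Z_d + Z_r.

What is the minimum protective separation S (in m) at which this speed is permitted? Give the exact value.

T_s = v_R/a_R = (11/20)/(4/5) = 0.6875 s
robot covers v_R·T_r = 0.5500·0.2000 = 0.1100 m before braking
braking distance = 0.5500²/(2·0.8000) = 0.1891 m
person approaches 0.4000·(0.2000+0.6875) = 0.3550 m
C+Z_d+Z_r = 0.2500+0.0600+0.0400 = 0.3500 m
S_min ≈ 0.1100+0.1891+0.3550+0.3500  ⇒  S_min = 3213/3200 m

S_min = 3213/3200 m = 1.0041 m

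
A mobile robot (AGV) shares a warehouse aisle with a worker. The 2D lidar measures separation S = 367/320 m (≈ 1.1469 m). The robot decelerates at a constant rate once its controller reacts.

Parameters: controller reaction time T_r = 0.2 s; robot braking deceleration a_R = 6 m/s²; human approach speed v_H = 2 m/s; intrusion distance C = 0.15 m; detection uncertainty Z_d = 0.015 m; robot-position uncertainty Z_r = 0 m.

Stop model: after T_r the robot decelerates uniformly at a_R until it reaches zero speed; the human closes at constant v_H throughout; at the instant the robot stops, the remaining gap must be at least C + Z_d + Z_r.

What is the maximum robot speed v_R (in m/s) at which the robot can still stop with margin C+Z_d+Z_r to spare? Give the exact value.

v_R_max = 19/20 m/s = 0.9500 m/s

collect terms ⇒ (1/12)·v_R² + (8/15)·v_R + (-931/1600) = 0
  disc = (8/15)² − 4·(1/12)·(-931/1600) = 6889/14400 ; √disc = 83/120
  v_R = (−(8/15) + 83/120) / (2·(1/12)) = 19/20 m/s
check:
T_s = v_R/a_R = (19/20)/6 = 0.1583 s
robot in T_r: 0.9500·0.2000 = 0.1900 m
robot under decel: 0.9500²/(2·6.0000) = 0.0752 m
human over T_r+T_s: 2.0000·(0.2000+0.1583) = 0.7167 m
margins: 0.1500+0.0150+0.0000 = 0.1650 m
sum ≈ 0.1900+0.0752+0.7167+0.1650 ≈ 1.1469 m = S ✓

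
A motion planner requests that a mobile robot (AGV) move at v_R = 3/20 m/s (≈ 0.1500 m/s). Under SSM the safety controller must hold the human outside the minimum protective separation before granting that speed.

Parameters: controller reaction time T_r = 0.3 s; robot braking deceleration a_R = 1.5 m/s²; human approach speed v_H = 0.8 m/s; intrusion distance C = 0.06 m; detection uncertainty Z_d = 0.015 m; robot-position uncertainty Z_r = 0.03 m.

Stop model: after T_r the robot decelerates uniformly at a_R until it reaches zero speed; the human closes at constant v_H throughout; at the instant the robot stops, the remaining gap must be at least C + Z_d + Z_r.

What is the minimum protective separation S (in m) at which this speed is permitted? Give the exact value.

S_min = 191/400 m = 0.4775 m

stop time T_s = (3/20)/(3/2) = 0.1000 s
robot in T_r: 0.1500·0.3000 = 0.0450 m
robot under decel: 0.1500²/(2·1.5000) = 0.0075 m
person approaches 0.8000·(0.3000+0.1000) = 0.3200 m
margins: 0.0600+0.0150+0.0300 = 0.1050 m
S_min ≈ 0.0450+0.0075+0.3200+0.1050  ⇒  S_min = 191/400 m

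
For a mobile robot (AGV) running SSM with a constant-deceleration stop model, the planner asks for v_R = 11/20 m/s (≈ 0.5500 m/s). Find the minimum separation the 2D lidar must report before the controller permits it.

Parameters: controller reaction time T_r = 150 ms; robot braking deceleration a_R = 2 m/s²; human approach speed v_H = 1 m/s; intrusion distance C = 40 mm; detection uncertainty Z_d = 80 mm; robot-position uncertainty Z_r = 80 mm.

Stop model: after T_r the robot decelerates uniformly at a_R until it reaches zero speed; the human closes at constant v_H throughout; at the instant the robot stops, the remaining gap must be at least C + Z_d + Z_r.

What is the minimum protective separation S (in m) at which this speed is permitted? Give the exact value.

S_min = 1253/1600 m = 0.7831 m

braking lasts T_s = (11/20)/2 = 0.2750 s
robot covers v_R·T_r = 0.5500·0.1500 = 0.0825 m before braking
braking distance = 0.5500²/(2·2.0000) = 0.0756 m
human over T_r+T_s: 1.0000·(0.1500+0.2750) = 0.4250 m
C+Z_d+Z_r = 0.0400+0.0800+0.0800 = 0.2000 m
S_min ≈ 0.0825+0.0756+0.4250+0.2000  ⇒  S_min = 1253/1600 m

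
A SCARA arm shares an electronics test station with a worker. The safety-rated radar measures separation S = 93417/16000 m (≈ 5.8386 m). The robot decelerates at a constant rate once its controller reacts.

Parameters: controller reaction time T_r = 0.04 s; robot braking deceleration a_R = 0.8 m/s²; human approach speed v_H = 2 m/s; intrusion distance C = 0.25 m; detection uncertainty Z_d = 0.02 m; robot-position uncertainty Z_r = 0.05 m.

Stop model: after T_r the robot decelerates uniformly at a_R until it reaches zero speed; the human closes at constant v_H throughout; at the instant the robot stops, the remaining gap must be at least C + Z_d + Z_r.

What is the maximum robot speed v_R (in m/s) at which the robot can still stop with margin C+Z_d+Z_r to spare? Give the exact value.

v_R_max = 31/20 m/s = 1.5500 m/s

at the boundary: (5/8)·v² + (127/50)·v + (-87017/16000) = 0
  disc = (127/50)² − 4·(5/8)·(-87017/16000) = 3207681/160000 ; √disc = 1791/400
  v_R = (−(127/50) + 1791/400) / (2·(5/8)) = 31/20 m/s
check:
braking lasts T_s = (31/20)/(4/5) = 1.9375 s
robot in T_r: 1.5500·0.0400 = 0.0620 m
braking distance = 1.5500²/(2·0.8000) = 1.5016 m
human closes 2.0000·1.9775 = 3.9550 m
residual clearance needed = 0.2500+0.0200+0.0500 = 0.3200 m
sum ≈ 0.0620+1.5016+3.9550+0.3200 ≈ 5.8386 m = S ✓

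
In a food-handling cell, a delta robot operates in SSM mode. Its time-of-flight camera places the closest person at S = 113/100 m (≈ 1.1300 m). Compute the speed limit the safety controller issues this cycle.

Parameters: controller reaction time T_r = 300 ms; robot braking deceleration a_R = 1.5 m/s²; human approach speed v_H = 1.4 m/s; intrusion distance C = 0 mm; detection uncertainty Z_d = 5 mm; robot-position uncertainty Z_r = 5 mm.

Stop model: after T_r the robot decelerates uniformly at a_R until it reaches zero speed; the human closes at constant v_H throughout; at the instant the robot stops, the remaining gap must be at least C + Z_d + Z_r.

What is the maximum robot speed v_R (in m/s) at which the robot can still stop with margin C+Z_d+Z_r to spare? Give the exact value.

v_R_max = 1/2 m/s = 0.5000 m/s

collect terms ⇒ (1/3)·v_R² + (37/30)·v_R + (-7/10) = 0
  disc = (37/30)² − 4·(1/3)·(-7/10) = 2209/900 ; √disc = 47/30
  v_R = (−(37/30) + 47/30) / (2·(1/3)) = 1/2 m/s
check:
stop time T_s = (1/2)/(3/2) = 0.3333 s
robot in T_r: 0.5000·0.3000 = 0.1500 m
robot under decel: 0.5000²/(2·1.5000) = 0.0833 m
human over T_r+T_s: 1.4000·(0.3000+0.3333) = 0.8867 m
C+Z_d+Z_r = 0.0000+0.0050+0.0050 = 0.0100 m
sum ≈ 0.1500+0.0833+0.8867+0.0100 ≈ 1.1300 m = S ✓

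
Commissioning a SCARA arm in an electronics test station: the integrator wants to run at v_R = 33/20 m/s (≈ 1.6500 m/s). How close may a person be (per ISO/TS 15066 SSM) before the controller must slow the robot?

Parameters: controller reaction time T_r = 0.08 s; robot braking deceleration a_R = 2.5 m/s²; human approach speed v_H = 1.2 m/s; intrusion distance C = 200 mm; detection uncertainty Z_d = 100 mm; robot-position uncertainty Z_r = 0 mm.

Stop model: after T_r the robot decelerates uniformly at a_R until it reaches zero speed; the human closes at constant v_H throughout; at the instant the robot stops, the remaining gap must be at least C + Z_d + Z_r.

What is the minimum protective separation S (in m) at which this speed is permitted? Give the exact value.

stop time T_s = (33/20)/(5/2) = 0.6600 s
robot in T_r: 1.6500·0.0800 = 0.1320 m
braking distance = 1.6500²/(2·2.5000) = 0.5445 m
human closes 1.2000·0.7400 = 0.8880 m
margins: 0.2000+0.1000+0.0000 = 0.3000 m
S_min ≈ 0.1320+0.5445+0.8880+0.3000  ⇒  S_min = 3729/2000 m

S_min = 3729/2000 m = 1.8645 m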